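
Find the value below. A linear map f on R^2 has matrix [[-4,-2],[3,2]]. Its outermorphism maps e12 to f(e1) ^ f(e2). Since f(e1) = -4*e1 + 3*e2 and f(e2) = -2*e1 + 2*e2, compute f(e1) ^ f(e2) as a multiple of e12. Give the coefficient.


The outermorphism of a linear map f sends e1^e2 to f(e1)^f(e2).
f(e1) = -4*e1 + 3*e2
f(e2) = -2*e1 + 2*e2
f(e1) ^ f(e2) = (-4*e1 + 3*e2) ^ (-2*e1 + 2*e2)
= (-4)*2*e12 + 3*(-2)*e21
= (-8 - (-6))*e12
= -2*e12
Coefficient = -2


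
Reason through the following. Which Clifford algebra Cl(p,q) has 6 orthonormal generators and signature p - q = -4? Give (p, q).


We need p + q = 6 and p - q = -4.
Adding: 2p = 6 + (-4) = 2, so p = 1.
Then q = 6 - 1 = 5.
(p, q) = (1, 5)


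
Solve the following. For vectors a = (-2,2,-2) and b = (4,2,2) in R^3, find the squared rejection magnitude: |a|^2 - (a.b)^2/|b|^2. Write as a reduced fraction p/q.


|a|^2 = (-2)^2 + 2^2 + (-2)^2 = 12
|b|^2 = 4^2 + 2^2 + 2^2 = 24
a . b = (-2)*4 + 2*2 + (-2)*2 = -8
(a.b)^2 = (-8)^2 = 64
|rej|^2 = 12 - 64/24
= (288 - 64)/24
= 224/24
In lowest terms: 28/3


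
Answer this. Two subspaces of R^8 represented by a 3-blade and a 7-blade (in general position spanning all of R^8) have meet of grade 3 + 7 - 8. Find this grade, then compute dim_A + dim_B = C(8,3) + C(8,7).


Meet grade = grade(A) + grade(B) - n
= 3 + 7 - 8 = 2
C(8,3) = 56
C(8,7) = 8
dim_A + dim_B = 56 + 8 = 64


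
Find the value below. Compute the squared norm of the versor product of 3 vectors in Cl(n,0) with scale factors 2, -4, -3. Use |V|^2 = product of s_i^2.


Each vector v_i has |v_i|^2 = s_i^2
Squared scales: 2^2 = 4, (-4)^2 = 16, (-3)^2 = 9
|V|^2 = 4 * 16 * 9
= 576


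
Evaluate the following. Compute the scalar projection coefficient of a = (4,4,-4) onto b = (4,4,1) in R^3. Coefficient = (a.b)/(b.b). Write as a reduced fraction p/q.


Projection coefficient = (a . b) / (b . b)
a . b = 4*4 + 4*4 + (-4)*1
= 16 + 16 + (-4) = 28
b . b = 4^2 + 4^2 + 1^2
= 16 + 16 + 1 = 33
Coefficient = 28/33
In lowest terms: 28/33


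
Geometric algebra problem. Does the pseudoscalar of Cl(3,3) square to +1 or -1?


The pseudoscalar I = e1...e_n (product of all n generators) of Cl(p,q) satisfies I^2 = (-1)^(q + n(n-1)/2).
p = 3, q = 3, n = p + q = 6
n(n-1)/2 = 6 * 5 / 2 = 15
Exponent = q + n(n-1)/2 = 3 + 15 = 18
I^2 = (-1)^18 = +1


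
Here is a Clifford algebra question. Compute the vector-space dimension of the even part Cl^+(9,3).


Even subalgebra dimension = 2^(n-1)
n = 9 + 3 = 12
2^(12 - 1) = 2^11 = 2048
Verification: sum of C(12,k) for even k = 1 + 66 + 495 + 924 + 495 + 66 + 1 = 2048
Result = 2048


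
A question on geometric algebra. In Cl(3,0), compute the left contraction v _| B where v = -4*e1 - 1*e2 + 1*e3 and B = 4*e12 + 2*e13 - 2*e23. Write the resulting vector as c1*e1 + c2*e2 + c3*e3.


Left contraction v _| B = <vB>_1 (grade-1 part of the geometric product vB).
Using e1_|e12 = e2, e2_|e12 = -e1, e1_|e13 = e3, e3_|e13 = -e1, e2_|e23 = e3, e3_|e23 = -e2:
e1 coeff: -v2*b12 - v3*b13 = -(-1)*(4) - (1)*(2) = 2
e2 coeff: v1*b12 - v3*b23 = (-4)*(4) - (1)*(-2) = -14
e3 coeff: v1*b13 + v2*b23 = (-4)*(2) + (-1)*(-2) = -6
v _| B = 2*e1 - 14*e2 - 6*e3


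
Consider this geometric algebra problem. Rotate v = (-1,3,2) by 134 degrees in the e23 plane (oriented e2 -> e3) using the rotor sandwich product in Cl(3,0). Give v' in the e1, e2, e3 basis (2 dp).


Rotor R = cos(67deg) - sin(67deg)*e23
Rotation angle theta = 2 * 67 = 134 degrees in the e23 plane (e2 -> e3).
The component perpendicular to the plane (e1) is invariant: v'_1 = v1 = -1.00
cos(134deg) = -0.6947, sin(134deg) = 0.7193
v'_2 = v2*cos(theta) - v3*sin(theta) = 3*(-0.6947) - 2*0.7193 = -3.52
v'_3 = v2*sin(theta) + v3*cos(theta) = 3*0.7193 + 2*(-0.6947) = 0.77
v' = -1.00*e1 - 3.52*e2 + 0.77*e3


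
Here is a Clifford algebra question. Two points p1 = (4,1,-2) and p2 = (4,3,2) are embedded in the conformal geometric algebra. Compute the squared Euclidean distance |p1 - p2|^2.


p1 - p2 = (0, -2, -4)
|p1 - p2|^2 = 0^2 + (-2)^2 + (-4)^2
= 0 + 4 + 16
= 20


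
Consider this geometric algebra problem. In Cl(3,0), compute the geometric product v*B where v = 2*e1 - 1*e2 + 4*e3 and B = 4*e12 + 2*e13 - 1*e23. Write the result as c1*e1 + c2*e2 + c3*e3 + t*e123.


vB has grade-1 (vector) and grade-3 (trivector) parts: vB = (v _| B) + (v ^ B).
Vector part <vB>_1:
  e1: -v2*b12 - v3*b13 = -(-1)*(4) - (4)*(2) = -4
  e2: v1*b12 - v3*b23 = (2)*(4) - (4)*(-1) = 12
  e3: v1*b13 + v2*b23 = (2)*(2) + (-1)*(-1) = 5
Trivector part <vB>_3:
  e123: v1*b23 - v2*b13 + v3*b12 = (2)*(-1) - (-1)*(2) + (4)*(4) = 16
vB = -4*e1 + 12*e2 + 5*e3 + 16*e123


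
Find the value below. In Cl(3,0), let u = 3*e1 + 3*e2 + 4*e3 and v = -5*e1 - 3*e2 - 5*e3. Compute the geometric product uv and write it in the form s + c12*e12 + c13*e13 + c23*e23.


In Cl(3,0): e_i^2 = 1, e_ie_j = -e_je_i for i != j.
Scalar part = u . v = 3*(-5) + 3*(-3) + 4*(-5)
= -15 + (-9) + (-20) = -44
e12 coeff = 3*(-3) - 3*(-5) = -9 - (-15) = 6
e13 coeff = 3*(-5) - 4*(-5) = -15 - (-20) = 5
e23 coeff = 3*(-5) - 4*(-3) = -15 - (-12) = -3
uv = -44 + 6*e12 + 5*e13 - 3*e23


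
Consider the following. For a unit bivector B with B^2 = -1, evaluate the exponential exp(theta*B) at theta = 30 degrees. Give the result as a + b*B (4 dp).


For a unit bivector B with B^2 = -1, the exponential series gives
e^(theta*B) = cos(theta) + sin(theta)*B (the GA analogue of Euler's formula).
theta = 30 degrees = 0.523599 rad
cos(30 deg) = 0.8660
sin(30 deg) = 0.5000
exp(theta*B) = 0.8660 + 0.5000*B


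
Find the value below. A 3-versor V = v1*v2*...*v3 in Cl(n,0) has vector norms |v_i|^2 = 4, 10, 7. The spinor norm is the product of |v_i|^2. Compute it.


Spinor norm N(V) = |v1|^2 * |v2|^2 * ... * |v3|^2
= 4 * 10 * 7
Running product: 4, 40, 280
N(V) = 280


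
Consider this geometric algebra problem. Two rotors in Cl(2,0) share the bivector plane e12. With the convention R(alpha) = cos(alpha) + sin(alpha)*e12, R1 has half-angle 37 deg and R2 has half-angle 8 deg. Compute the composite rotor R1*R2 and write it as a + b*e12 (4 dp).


Same-plane rotors commute and their half-angles add:
R1*R2 = cos(a1 + a2) + sin(a1 + a2)*e12.
a1 + a2 = 37 + 8 = 45 deg
cos(45 deg) = 0.7071
sin(45 deg) = 0.7071
R1*R2 = 0.7071 + 0.7071*e12


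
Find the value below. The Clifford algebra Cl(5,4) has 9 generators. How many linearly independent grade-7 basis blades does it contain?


Number of grade-k basis blades in Cl(p,q) with n = p + q is C(n, k).
n = 5 + 4 = 9
C(9, 7) = 9! / (7! * 2!)
= 362880 / (5040 * 2)
= 36


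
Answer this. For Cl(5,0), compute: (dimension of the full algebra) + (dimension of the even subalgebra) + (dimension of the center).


n = 5 + 0 = 5
Total dim = 2^5 = 32
Even subalgebra dim = 2^4 = 16
n is odd, so center dim = 2
Sum = 32 + 16 + 2 = 50


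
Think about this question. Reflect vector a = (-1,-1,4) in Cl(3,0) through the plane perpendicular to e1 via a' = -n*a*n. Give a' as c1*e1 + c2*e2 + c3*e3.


Reflection formula: a' = -n*a*n, with n = e1 (unit vector, n^2 = 1).
For reflection through hyperplane perp to e1:
The component along e1 flips sign, others stay.
a = (-1, -1, 4)
a' = (1, -1, 4)
a' = 1*e1 - 1*e2 + 4*e3


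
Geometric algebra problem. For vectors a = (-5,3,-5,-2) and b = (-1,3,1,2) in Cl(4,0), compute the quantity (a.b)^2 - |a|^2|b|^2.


a . b = (-5)*(-1) + 3*3 + (-5)*1 + (-2)*2
= 5 + 9 + (-5) + (-4) = 5
|a|^2 = (-5)^2 + 3^2 + (-5)^2 + (-2)^2 = 63
|b|^2 = (-1)^2 + 3^2 + 1^2 + 2^2 = 15
(a.b)^2 = 5^2 = 25
|a|^2 * |b|^2 = 63 * 15 = 945
Result = 25 - 945 = -920


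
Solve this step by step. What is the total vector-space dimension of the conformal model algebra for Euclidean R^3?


The conformal model of R^3 uses Cl(4,1): the 3 Euclidean generators plus two extra orthogonal generators e+ (e+^2 = +1) and e- (e-^2 = -1), from which the null vectors e0, einf are built.
Number of generators m = 3 + 2 = 5.
dim Cl(p,q) = 2^m = 2^5 = 32


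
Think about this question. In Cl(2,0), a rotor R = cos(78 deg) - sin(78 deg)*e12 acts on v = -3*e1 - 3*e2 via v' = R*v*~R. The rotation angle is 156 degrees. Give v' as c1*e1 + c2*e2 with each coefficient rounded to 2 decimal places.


Rotor R = cos(78deg) - sin(78deg)*e12
Rotation angle theta = 2 * 78 = 156 degrees
v' = R*v*~R rotates v by theta.
cos(156deg) = -0.9135, sin(156deg) = 0.4067
v'_1 = -3*cos(156deg) - (-3)*sin(156deg)
= -3*(-0.9135) - (-3)*0.4067
= 3.96
v'_2 = -3*sin(156deg) + (-3)*cos(156deg)
= -3*0.4067 + (-3)*(-0.9135)
= 1.52
v' = 3.96*e1 + 1.52*e2


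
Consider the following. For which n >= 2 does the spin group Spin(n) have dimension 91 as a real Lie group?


dim Spin(n) = dim so(n) = n(n-1)/2.
Solve n(n-1)/2 = 91, i.e. n^2 - n - 182 = 0.
Discriminant = 1 + 8*91 = 729
n = (1 + sqrt(729))/2 = (1 + 27)/2 = 14


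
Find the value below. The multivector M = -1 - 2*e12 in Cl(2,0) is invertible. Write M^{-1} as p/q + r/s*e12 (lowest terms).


M = -1 - 2*e12, where e12^2 = -1.
Since M commutes with its reverse ~M = a - b*e12, M * ~M = a^2 - b^2*e12^2 = a^2 + b^2.
So M^{-1} = ~M / (a^2 + b^2) = (a - b*e12)/(a^2 + b^2).
a^2 + b^2 = 1 + 4 = 5
Scalar part = -1/5 = -1/5
Bivector coeff = 2/5 = 2/5
M^{-1} = -1/5 + 2/5*e12


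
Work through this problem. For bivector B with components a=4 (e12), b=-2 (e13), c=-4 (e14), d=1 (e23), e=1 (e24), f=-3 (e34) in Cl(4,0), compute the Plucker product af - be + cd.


Plucker relation: af - be + cd
a*f = 4*(-3) = -12
b*e = (-2)*1 = -2
c*d = (-4)*1 = -4
af - be + cd = -12 - (-2) + (-4)
= -14


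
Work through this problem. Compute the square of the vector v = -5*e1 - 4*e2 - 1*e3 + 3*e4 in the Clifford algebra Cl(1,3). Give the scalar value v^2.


v^2 = sum of c_i^2 * e_i^2
Positive signature terms (e_i^2 = +1): (-5)^2 = 25
Negative signature terms (e_j^2 = -1): (-4)^2 + (-1)^2 + 3^2 = 26
v^2 = 25 - 26 = -1


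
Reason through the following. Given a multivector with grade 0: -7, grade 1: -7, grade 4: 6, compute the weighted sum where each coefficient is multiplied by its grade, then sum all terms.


Grade-weighted sum = sum of grade_k * coefficient_k
0*(-7) = 0
1*(-7) = -7
4*6 = 24
Total = 0 + (-7) + 24 = 17


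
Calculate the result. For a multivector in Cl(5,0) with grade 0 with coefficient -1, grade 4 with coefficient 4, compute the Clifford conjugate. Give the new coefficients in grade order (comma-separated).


Clifford conjugate sign for grade k: (-1)^(k(k+1)/2)
Grade 0: (-1)^(0*1/2) = (-1)^0 = 1, coeff -1 -> -1
Grade 4: (-1)^(4*5/2) = (-1)^10 = 1, coeff 4 -> 4
Conjugated coefficients: -1, 4


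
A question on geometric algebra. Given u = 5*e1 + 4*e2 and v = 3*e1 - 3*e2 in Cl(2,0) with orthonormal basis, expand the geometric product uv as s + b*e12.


Expand: (5*e1 + 4*e2)(3*e1 - 3*e2)
= 5*3*e1e1 + 5*(-3)*e1e2 + 4*3*e2e1 + 4*(-3)*e2e2
Using e1^2 = e2^2 = 1, e2e1 = -e1e2:
Scalar part s = 5*3 + 4*(-3) = 15 + (-12) = 3
Bivector part b = 5*(-3) - 4*3 = -15 - 12 = -27
uv = 3 - 27*e12


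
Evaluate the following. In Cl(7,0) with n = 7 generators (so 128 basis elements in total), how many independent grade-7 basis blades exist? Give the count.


Number of grade-k basis blades in Cl(p,q) with n = p + q is C(n, k).
n = 7 + 0 = 7
C(7, 7) = 7! / (7! * 0!)
= 5040 / (5040 * 1)
= 1


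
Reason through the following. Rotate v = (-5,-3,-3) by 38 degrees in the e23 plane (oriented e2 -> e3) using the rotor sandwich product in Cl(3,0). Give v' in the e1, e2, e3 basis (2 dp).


Rotor R = cos(19deg) - sin(19deg)*e23
Rotation angle theta = 2 * 19 = 38 degrees in the e23 plane (e2 -> e3).
The component perpendicular to the plane (e1) is invariant: v'_1 = v1 = -5.00
cos(38deg) = 0.7880, sin(38deg) = 0.6157
v'_2 = v2*cos(theta) - v3*sin(theta) = -3*0.7880 - (-3)*0.6157 = -0.52
v'_3 = v2*sin(theta) + v3*cos(theta) = -3*0.6157 + (-3)*0.7880 = -4.21
v' = -5.00*e1 - 0.52*e2 - 4.21*e3


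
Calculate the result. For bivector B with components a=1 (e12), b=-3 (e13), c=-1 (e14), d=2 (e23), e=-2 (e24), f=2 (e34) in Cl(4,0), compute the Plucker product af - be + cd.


Plucker relation: af - be + cd
a*f = 1*2 = 2
b*e = (-3)*(-2) = 6
c*d = (-1)*2 = -2
af - be + cd = 2 - 6 + (-2)
= -6


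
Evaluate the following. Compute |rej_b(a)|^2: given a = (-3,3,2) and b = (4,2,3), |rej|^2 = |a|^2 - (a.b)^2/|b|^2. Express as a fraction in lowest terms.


|a|^2 = (-3)^2 + 3^2 + 2^2 = 22
|b|^2 = 4^2 + 2^2 + 3^2 = 29
a . b = (-3)*4 + 3*2 + 2*3 = 0
(a.b)^2 = 0^2 = 0
|rej|^2 = 22 - 0/29
= (638 - 0)/29
= 638/29
In lowest terms: 22/1


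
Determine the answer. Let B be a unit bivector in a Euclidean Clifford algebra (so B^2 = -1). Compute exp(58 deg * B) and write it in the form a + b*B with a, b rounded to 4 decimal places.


For a unit bivector B with B^2 = -1, the exponential series gives
e^(theta*B) = cos(theta) + sin(theta)*B (the GA analogue of Euler's formula).
theta = 58 degrees = 1.012291 rad
cos(58 deg) = 0.5299
sin(58 deg) = 0.8480
exp(theta*B) = 0.5299 + 0.8480*B


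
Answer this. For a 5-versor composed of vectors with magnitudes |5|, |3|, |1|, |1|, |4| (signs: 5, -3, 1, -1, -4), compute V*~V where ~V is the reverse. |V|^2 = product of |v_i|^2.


Each vector v_i has |v_i|^2 = s_i^2
Squared scales: 5^2 = 25, (-3)^2 = 9, 1^2 = 1, (-1)^2 = 1, (-4)^2 = 16
|V|^2 = 25 * 9 * 1 * 1 * 16
= 3600


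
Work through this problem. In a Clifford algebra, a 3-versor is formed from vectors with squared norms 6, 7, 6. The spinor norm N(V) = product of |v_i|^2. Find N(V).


Spinor norm N(V) = |v1|^2 * |v2|^2 * ... * |v3|^2
= 6 * 7 * 6
Running product: 6, 42, 252
N(V) = 252


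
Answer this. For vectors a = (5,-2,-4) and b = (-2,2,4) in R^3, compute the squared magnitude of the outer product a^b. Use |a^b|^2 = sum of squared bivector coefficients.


a wedge b = (a1*b2 - a2*b1)*e12 + (a1*b3 - a3*b1)*e13 + (a2*b3 - a3*b2)*e23
e12 coeff: 5*2 - (-2)*(-2) = 10 - 4 = 6
e13 coeff: 5*4 - (-4)*(-2) = 20 - 8 = 12
e23 coeff: (-2)*4 - (-4)*2 = -8 - (-8) = 0
|a wedge b|^2 = 6^2 + 12^2 + 0^2
= 36 + 144 + 0
= 180


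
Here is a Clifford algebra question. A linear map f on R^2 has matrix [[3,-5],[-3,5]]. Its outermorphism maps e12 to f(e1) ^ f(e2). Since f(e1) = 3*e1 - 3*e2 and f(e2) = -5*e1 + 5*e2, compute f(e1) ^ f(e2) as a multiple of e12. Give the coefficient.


The outermorphism of a linear map f sends e1^e2 to f(e1)^f(e2).
f(e1) = 3*e1 - 3*e2
f(e2) = -5*e1 + 5*e2
f(e1) ^ f(e2) = (3*e1 - 3*e2) ^ (-5*e1 + 5*e2)
= 3*5*e12 + (-3)*(-5)*e21
= (15 - 15)*e12
= 0*e12
Coefficient = 0


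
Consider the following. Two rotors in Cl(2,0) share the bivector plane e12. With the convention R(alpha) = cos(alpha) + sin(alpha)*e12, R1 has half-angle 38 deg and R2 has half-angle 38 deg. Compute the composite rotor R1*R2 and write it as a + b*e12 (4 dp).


Same-plane rotors commute and their half-angles add:
R1*R2 = cos(a1 + a2) + sin(a1 + a2)*e12.
a1 + a2 = 38 + 38 = 76 deg
cos(76 deg) = 0.2419
sin(76 deg) = 0.9703
R1*R2 = 0.2419 + 0.9703*e12


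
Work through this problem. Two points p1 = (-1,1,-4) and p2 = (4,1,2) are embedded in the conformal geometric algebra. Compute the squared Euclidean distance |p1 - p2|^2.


p1 - p2 = (-5, 0, -6)
|p1 - p2|^2 = (-5)^2 + 0^2 + (-6)^2
= 25 + 0 + 36
= 61


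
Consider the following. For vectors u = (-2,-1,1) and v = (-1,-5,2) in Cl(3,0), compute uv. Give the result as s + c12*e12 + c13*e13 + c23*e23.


In Cl(3,0): e_i^2 = 1, e_ie_j = -e_je_i for i != j.
Scalar part = u . v = (-2)*(-1) + (-1)*(-5) + 1*2
= 2 + 5 + 2 = 9
e12 coeff = (-2)*(-5) - (-1)*(-1) = 10 - 1 = 9
e13 coeff = (-2)*2 - 1*(-1) = -4 - (-1) = -3
e23 coeff = (-1)*2 - 1*(-5) = -2 - (-5) = 3
uv = 9 + 9*e12 - 3*e13 + 3*e23


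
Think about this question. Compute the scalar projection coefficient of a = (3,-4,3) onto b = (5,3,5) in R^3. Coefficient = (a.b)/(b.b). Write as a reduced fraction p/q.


Projection coefficient = (a . b) / (b . b)
a . b = 3*5 + (-4)*3 + 3*5
= 15 + (-12) + 15 = 18
b . b = 5^2 + 3^2 + 5^2
= 25 + 9 + 25 = 59
Coefficient = 18/59
In lowest terms: 18/59


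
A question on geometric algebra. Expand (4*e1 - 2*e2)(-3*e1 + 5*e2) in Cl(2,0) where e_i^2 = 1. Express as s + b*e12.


Expand: (4*e1 - 2*e2)(-3*e1 + 5*e2)
= 4*(-3)*e1e1 + 4*5*e1e2 + (-2)*(-3)*e2e1 + (-2)*5*e2e2
Using e1^2 = e2^2 = 1, e2e1 = -e1e2:
Scalar part s = 4*(-3) + (-2)*5 = -12 + (-10) = -22
Bivector part b = 4*5 - (-2)*(-3) = 20 - 6 = 14
uv = -22 + 14*e12


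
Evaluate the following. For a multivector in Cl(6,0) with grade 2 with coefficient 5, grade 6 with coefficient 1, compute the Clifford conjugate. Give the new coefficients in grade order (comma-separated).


Clifford conjugate sign for grade k: (-1)^(k(k+1)/2)
Grade 2: (-1)^(2*3/2) = (-1)^3 = -1, coeff 5 -> -5
Grade 6: (-1)^(6*7/2) = (-1)^21 = -1, coeff 1 -> -1
Conjugated coefficients: -5, -1


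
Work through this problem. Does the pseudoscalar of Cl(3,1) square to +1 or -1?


The pseudoscalar I = e1...e_n (product of all n generators) of Cl(p,q) satisfies I^2 = (-1)^(q + n(n-1)/2).
p = 3, q = 1, n = p + q = 4
n(n-1)/2 = 4 * 3 / 2 = 6
Exponent = q + n(n-1)/2 = 1 + 6 = 7
I^2 = (-1)^7 = -1


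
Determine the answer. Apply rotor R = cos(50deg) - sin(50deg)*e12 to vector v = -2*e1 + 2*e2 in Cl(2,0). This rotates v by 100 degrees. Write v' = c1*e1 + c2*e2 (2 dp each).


Rotor R = cos(50deg) - sin(50deg)*e12
Rotation angle theta = 2 * 50 = 100 degrees
v' = R*v*~R rotates v by theta.
cos(100deg) = -0.1736, sin(100deg) = 0.9848
v'_1 = -2*cos(100deg) - 2*sin(100deg)
= -2*(-0.1736) - 2*0.9848
= -1.62
v'_2 = -2*sin(100deg) + 2*cos(100deg)
= -2*0.9848 + 2*(-0.1736)
= -2.32
v' = -1.62*e1 - 2.32*e2


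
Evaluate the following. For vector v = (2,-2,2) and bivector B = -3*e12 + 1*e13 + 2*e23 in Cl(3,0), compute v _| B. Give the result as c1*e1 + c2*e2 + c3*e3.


Left contraction v _| B = <vB>_1 (grade-1 part of the geometric product vB).
Using e1_|e12 = e2, e2_|e12 = -e1, e1_|e13 = e3, e3_|e13 = -e1, e2_|e23 = e3, e3_|e23 = -e2:
e1 coeff: -v2*b12 - v3*b13 = -(-2)*(-3) - (2)*(1) = -8
e2 coeff: v1*b12 - v3*b23 = (2)*(-3) - (2)*(2) = -10
e3 coeff: v1*b13 + v2*b23 = (2)*(1) + (-2)*(2) = -2
v _| B = -8*e1 - 10*e2 - 2*e3


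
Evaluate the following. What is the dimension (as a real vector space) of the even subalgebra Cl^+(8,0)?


Even subalgebra dimension = 2^(n-1)
n = 8 + 0 = 8
2^(8 - 1) = 2^7 = 128
Verification: sum of C(8,k) for even k = 1 + 28 + 70 + 28 + 1 = 128
Result = 128


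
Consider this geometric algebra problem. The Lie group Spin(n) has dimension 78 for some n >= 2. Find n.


dim Spin(n) = dim so(n) = n(n-1)/2.
Solve n(n-1)/2 = 78, i.e. n^2 - n - 156 = 0.
Discriminant = 1 + 8*78 = 625
n = (1 + sqrt(625))/2 = (1 + 25)/2 = 13


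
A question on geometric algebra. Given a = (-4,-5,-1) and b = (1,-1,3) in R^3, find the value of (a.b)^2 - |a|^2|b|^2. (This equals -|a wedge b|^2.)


a . b = (-4)*1 + (-5)*(-1) + (-1)*3
= -4 + 5 + (-3) = -2
|a|^2 = (-4)^2 + (-5)^2 + (-1)^2 = 42
|b|^2 = 1^2 + (-1)^2 + 3^2 = 11
(a.b)^2 = (-2)^2 = 4
|a|^2 * |b|^2 = 42 * 11 = 462
Result = 4 - 462 = -458


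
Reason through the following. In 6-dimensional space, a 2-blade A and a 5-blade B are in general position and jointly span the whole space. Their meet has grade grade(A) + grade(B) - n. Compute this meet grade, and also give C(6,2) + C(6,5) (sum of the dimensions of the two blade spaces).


Meet grade = grade(A) + grade(B) - n
= 2 + 5 - 6 = 1
C(6,2) = 15
C(6,5) = 6
dim_A + dim_B = 15 + 6 = 21


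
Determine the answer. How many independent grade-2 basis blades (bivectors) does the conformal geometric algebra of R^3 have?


The conformal model of R^3 uses Cl(4,1) with m = 3 + 2 = 5 generators.
Number of grade-2 blades = C(m, 2) = C(5, 2)
= 5*4/2 = 10


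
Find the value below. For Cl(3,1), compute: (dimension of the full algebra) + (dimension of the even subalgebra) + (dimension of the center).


n = 3 + 1 = 4
Total dim = 2^4 = 16
Even subalgebra dim = 2^3 = 8
n is even, so center dim = 1
Sum = 16 + 8 + 1 = 25


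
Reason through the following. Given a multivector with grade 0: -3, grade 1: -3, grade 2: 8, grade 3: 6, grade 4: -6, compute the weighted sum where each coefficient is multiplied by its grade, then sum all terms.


Grade-weighted sum = sum of grade_k * coefficient_k
0*(-3) = 0
1*(-3) = -3
2*8 = 16
3*6 = 18
4*(-6) = -24
Total = 0 + (-3) + 16 + 18 + (-24) = 7


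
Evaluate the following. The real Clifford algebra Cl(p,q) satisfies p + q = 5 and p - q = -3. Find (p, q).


We need p + q = 5 and p - q = -3.
Adding: 2p = 5 + (-3) = 2, so p = 1.
Then q = 5 - 1 = 4.
(p, q) = (1, 4)


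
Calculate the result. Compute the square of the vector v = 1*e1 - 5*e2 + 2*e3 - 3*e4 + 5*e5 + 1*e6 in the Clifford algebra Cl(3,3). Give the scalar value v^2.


v^2 = sum of c_i^2 * e_i^2
Positive signature terms (e_i^2 = +1): 1^2 + (-5)^2 + 2^2 = 30
Negative signature terms (e_j^2 = -1): (-3)^2 + 5^2 + 1^2 = 35
v^2 = 30 - 35 = -5


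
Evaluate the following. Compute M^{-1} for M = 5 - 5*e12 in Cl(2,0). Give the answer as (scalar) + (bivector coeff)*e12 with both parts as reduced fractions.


M = 5 - 5*e12, where e12^2 = -1.
Since M commutes with its reverse ~M = a - b*e12, M * ~M = a^2 - b^2*e12^2 = a^2 + b^2.
So M^{-1} = ~M / (a^2 + b^2) = (a - b*e12)/(a^2 + b^2).
a^2 + b^2 = 25 + 25 = 50
Scalar part = 5/50 = 1/10
Bivector coeff = 5/50 = 1/10
M^{-1} = 1/10 + 1/10*e12


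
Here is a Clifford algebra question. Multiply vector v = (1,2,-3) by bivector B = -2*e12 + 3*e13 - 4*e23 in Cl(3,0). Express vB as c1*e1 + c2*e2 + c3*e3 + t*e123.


vB has grade-1 (vector) and grade-3 (trivector) parts: vB = (v _| B) + (v ^ B).
Vector part <vB>_1:
  e1: -v2*b12 - v3*b13 = -(2)*(-2) - (-3)*(3) = 13
  e2: v1*b12 - v3*b23 = (1)*(-2) - (-3)*(-4) = -14
  e3: v1*b13 + v2*b23 = (1)*(3) + (2)*(-4) = -5
Trivector part <vB>_3:
  e123: v1*b23 - v2*b13 + v3*b12 = (1)*(-4) - (2)*(3) + (-3)*(-2) = -4
vB = 13*e1 - 14*e2 - 5*e3 - 4*e123


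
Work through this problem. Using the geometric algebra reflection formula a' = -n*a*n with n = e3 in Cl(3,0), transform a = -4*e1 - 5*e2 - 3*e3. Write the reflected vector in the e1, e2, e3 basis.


Reflection formula: a' = -n*a*n, with n = e3 (unit vector, n^2 = 1).
For reflection through hyperplane perp to e3:
The component along e3 flips sign, others stay.
a = (-4, -5, -3)
a' = (-4, -5, 3)
a' = -4*e1 - 5*e2 + 3*e3


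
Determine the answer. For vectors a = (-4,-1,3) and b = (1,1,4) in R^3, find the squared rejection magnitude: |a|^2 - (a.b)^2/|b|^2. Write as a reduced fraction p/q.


|a|^2 = (-4)^2 + (-1)^2 + 3^2 = 26
|b|^2 = 1^2 + 1^2 + 4^2 = 18
a . b = (-4)*1 + (-1)*1 + 3*4 = 7
(a.b)^2 = 7^2 = 49
|rej|^2 = 26 - 49/18
= (468 - 49)/18
= 419/18
In lowest terms: 419/18


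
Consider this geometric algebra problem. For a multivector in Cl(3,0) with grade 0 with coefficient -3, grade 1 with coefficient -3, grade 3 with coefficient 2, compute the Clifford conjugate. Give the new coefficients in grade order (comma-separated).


Clifford conjugate sign for grade k: (-1)^(k(k+1)/2)
Grade 0: (-1)^(0*1/2) = (-1)^0 = 1, coeff -3 -> -3
Grade 1: (-1)^(1*2/2) = (-1)^1 = -1, coeff -3 -> 3
Grade 3: (-1)^(3*4/2) = (-1)^6 = 1, coeff 2 -> 2
Conjugated coefficients: -3, 3, 2


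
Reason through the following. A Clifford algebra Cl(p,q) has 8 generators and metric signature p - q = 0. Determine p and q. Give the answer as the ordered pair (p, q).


We need p + q = 8 and p - q = 0.
Adding: 2p = 8 + 0 = 8, so p = 4.
Then q = 8 - 4 = 4.
(p, q) = (4, 4)


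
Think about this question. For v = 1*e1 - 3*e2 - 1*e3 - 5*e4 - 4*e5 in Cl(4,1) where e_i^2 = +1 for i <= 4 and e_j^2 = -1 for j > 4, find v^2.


v^2 = sum of c_i^2 * e_i^2
Positive signature terms (e_i^2 = +1): 1^2 + (-3)^2 + (-1)^2 + (-5)^2 = 36
Negative signature terms (e_j^2 = -1): (-4)^2 = 16
v^2 = 36 - 16 = 20


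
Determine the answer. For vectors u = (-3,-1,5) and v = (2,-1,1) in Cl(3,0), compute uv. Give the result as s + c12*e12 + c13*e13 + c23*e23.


In Cl(3,0): e_i^2 = 1, e_ie_j = -e_je_i for i != j.
Scalar part = u . v = (-3)*2 + (-1)*(-1) + 5*1
= -6 + 1 + 5 = 0
e12 coeff = (-3)*(-1) - (-1)*2 = 3 - (-2) = 5
e13 coeff = (-3)*1 - 5*2 = -3 - 10 = -13
e23 coeff = (-1)*1 - 5*(-1) = -1 - (-5) = 4
uv = 0 + 5*e12 - 13*e13 + 4*e23


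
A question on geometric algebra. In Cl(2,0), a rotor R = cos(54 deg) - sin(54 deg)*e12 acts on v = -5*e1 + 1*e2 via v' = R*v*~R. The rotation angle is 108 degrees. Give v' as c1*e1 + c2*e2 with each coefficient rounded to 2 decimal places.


Rotor R = cos(54deg) - sin(54deg)*e12
Rotation angle theta = 2 * 54 = 108 degrees
v' = R*v*~R rotates v by theta.
cos(108deg) = -0.3090, sin(108deg) = 0.9511
v'_1 = -5*cos(108deg) - 1*sin(108deg)
= -5*(-0.3090) - 1*0.9511
= 0.59
v'_2 = -5*sin(108deg) + 1*cos(108deg)
= -5*0.9511 + 1*(-0.3090)
= -5.06
v' = 0.59*e1 - 5.06*e2


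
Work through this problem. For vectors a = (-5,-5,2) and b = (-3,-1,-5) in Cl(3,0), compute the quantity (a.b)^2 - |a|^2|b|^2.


a . b = (-5)*(-3) + (-5)*(-1) + 2*(-5)
= 15 + 5 + (-10) = 10
|a|^2 = (-5)^2 + (-5)^2 + 2^2 = 54
|b|^2 = (-3)^2 + (-1)^2 + (-5)^2 = 35
(a.b)^2 = 10^2 = 100
|a|^2 * |b|^2 = 54 * 35 = 1890
Result = 100 - 1890 = -1790


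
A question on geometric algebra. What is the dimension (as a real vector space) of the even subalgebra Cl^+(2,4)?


Even subalgebra dimension = 2^(n-1)
n = 2 + 4 = 6
2^(6 - 1) = 2^5 = 32
Verification: sum of C(6,k) for even k = 1 + 15 + 15 + 1 = 32
Result = 32


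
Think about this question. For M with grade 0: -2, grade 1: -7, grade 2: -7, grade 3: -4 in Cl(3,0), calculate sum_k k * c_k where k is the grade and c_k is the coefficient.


Grade-weighted sum = sum of grade_k * coefficient_k
0*(-2) = 0
1*(-7) = -7
2*(-7) = -14
3*(-4) = -12
Total = 0 + (-7) + (-14) + (-12) = -33


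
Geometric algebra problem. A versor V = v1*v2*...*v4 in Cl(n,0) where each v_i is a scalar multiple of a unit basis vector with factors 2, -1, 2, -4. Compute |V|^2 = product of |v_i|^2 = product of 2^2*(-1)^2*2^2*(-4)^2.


Each vector v_i has |v_i|^2 = s_i^2
Squared scales: 2^2 = 4, (-1)^2 = 1, 2^2 = 4, (-4)^2 = 16
|V|^2 = 4 * 1 * 4 * 16
= 256


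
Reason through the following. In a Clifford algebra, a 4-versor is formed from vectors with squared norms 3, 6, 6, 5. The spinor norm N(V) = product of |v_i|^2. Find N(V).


Spinor norm N(V) = |v1|^2 * |v2|^2 * ... * |v4|^2
= 3 * 6 * 6 * 5
Running product: 3, 18, 108, 540
N(V) = 540


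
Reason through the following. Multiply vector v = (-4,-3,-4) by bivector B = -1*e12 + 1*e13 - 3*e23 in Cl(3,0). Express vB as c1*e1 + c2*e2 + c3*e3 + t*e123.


vB has grade-1 (vector) and grade-3 (trivector) parts: vB = (v _| B) + (v ^ B).
Vector part <vB>_1:
  e1: -v2*b12 - v3*b13 = -(-3)*(-1) - (-4)*(1) = 1
  e2: v1*b12 - v3*b23 = (-4)*(-1) - (-4)*(-3) = -8
  e3: v1*b13 + v2*b23 = (-4)*(1) + (-3)*(-3) = 5
Trivector part <vB>_3:
  e123: v1*b23 - v2*b13 + v3*b12 = (-4)*(-3) - (-3)*(1) + (-4)*(-1) = 19
vB = 1*e1 - 8*e2 + 5*e3 + 19*e123


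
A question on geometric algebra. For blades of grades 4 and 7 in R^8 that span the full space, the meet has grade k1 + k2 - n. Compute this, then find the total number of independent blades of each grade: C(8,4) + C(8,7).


Meet grade = grade(A) + grade(B) - n
= 4 + 7 - 8 = 3
C(8,4) = 70
C(8,7) = 8
dim_A + dim_B = 70 + 8 = 78


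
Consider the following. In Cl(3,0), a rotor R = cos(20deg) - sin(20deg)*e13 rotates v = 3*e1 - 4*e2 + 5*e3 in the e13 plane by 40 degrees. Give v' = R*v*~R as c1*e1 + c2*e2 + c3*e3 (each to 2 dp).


Rotor R = cos(20deg) - sin(20deg)*e13
Rotation angle theta = 2 * 20 = 40 degrees in the e13 plane (e1 -> e3).
The component perpendicular to the plane (e2) is invariant: v'_2 = v2 = -4.00
cos(40deg) = 0.7660, sin(40deg) = 0.6428
v'_1 = v1*cos(theta) - v3*sin(theta) = 3*0.7660 - 5*0.6428 = -0.92
v'_3 = v1*sin(theta) + v3*cos(theta) = 3*0.6428 + 5*0.7660 = 5.76
v' = -0.92*e1 - 4.00*e2 + 5.76*e3


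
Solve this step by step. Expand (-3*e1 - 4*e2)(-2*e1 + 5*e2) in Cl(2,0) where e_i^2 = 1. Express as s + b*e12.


Expand: (-3*e1 - 4*e2)(-2*e1 + 5*e2)
= (-3)*(-2)*e1e1 + (-3)*5*e1e2 + (-4)*(-2)*e2e1 + (-4)*5*e2e2
Using e1^2 = e2^2 = 1, e2e1 = -e1e2:
Scalar part s = (-3)*(-2) + (-4)*5 = 6 + (-20) = -14
Bivector part b = (-3)*5 - (-4)*(-2) = -15 - 8 = -23
uv = -14 - 23*e12


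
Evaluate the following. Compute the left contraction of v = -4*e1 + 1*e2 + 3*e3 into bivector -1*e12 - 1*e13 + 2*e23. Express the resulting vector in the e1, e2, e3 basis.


Left contraction v _| B = <vB>_1 (grade-1 part of the geometric product vB).
Using e1_|e12 = e2, e2_|e12 = -e1, e1_|e13 = e3, e3_|e13 = -e1, e2_|e23 = e3, e3_|e23 = -e2:
e1 coeff: -v2*b12 - v3*b13 = -(1)*(-1) - (3)*(-1) = 4
e2 coeff: v1*b12 - v3*b23 = (-4)*(-1) - (3)*(2) = -2
e3 coeff: v1*b13 + v2*b23 = (-4)*(-1) + (1)*(2) = 6
v _| B = 4*e1 - 2*e2 + 6*e3


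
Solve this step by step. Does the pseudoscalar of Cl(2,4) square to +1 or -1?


The pseudoscalar I = e1...e_n (product of all n generators) of Cl(p,q) satisfies I^2 = (-1)^(q + n(n-1)/2).
p = 2, q = 4, n = p + q = 6
n(n-1)/2 = 6 * 5 / 2 = 15
Exponent = q + n(n-1)/2 = 4 + 15 = 19
I^2 = (-1)^19 = -1


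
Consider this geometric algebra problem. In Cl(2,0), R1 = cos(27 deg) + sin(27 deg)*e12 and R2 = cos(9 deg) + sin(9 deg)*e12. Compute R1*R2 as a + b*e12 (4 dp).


Same-plane rotors commute and their half-angles add:
R1*R2 = cos(a1 + a2) + sin(a1 + a2)*e12.
a1 + a2 = 27 + 9 = 36 deg
cos(36 deg) = 0.8090
sin(36 deg) = 0.5878
R1*R2 = 0.8090 + 0.5878*e12


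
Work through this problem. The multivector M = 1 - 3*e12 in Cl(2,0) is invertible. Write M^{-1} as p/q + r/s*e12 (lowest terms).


M = 1 - 3*e12, where e12^2 = -1.
Since M commutes with its reverse ~M = a - b*e12, M * ~M = a^2 - b^2*e12^2 = a^2 + b^2.
So M^{-1} = ~M / (a^2 + b^2) = (a - b*e12)/(a^2 + b^2).
a^2 + b^2 = 1 + 9 = 10
Scalar part = 1/10 = 1/10
Bivector coeff = 3/10 = 3/10
M^{-1} = 1/10 + 3/10*e12


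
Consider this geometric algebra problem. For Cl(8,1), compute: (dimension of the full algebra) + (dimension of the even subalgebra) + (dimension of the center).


n = 8 + 1 = 9
Total dim = 2^9 = 512
Even subalgebra dim = 2^8 = 256
n is odd, so center dim = 2
Sum = 512 + 256 + 2 = 770


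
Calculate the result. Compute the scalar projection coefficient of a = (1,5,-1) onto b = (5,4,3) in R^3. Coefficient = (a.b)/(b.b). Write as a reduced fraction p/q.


Projection coefficient = (a . b) / (b . b)
a . b = 1*5 + 5*4 + (-1)*3
= 5 + 20 + (-3) = 22
b . b = 5^2 + 4^2 + 3^2
= 25 + 16 + 9 = 50
Coefficient = 22/50
In lowest terms: 11/25


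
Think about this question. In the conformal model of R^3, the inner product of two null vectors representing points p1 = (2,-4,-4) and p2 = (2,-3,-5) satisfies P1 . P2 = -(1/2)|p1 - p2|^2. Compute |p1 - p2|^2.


p1 - p2 = (0, -1, 1)
|p1 - p2|^2 = 0^2 + (-1)^2 + 1^2
= 0 + 1 + 1
= 2


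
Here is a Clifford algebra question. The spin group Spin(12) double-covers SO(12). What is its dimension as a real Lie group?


Spin(n) double-covers SO(n); both have Lie algebra so(n) of dimension n(n-1)/2.
n = 12
n(n-1) = 12 * 11 = 132
dim Spin(12) = 132/2 = 66


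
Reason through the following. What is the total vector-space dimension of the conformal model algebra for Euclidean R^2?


The conformal model of R^2 uses Cl(3,1): the 2 Euclidean generators plus two extra orthogonal generators e+ (e+^2 = +1) and e- (e-^2 = -1), from which the null vectors e0, einf are built.
Number of generators m = 2 + 2 = 4.
dim Cl(p,q) = 2^m = 2^4 = 16


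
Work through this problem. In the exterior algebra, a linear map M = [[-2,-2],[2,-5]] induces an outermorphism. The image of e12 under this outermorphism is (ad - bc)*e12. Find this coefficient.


The outermorphism of a linear map f sends e1^e2 to f(e1)^f(e2).
f(e1) = -2*e1 + 2*e2
f(e2) = -2*e1 - 5*e2
f(e1) ^ f(e2) = (-2*e1 + 2*e2) ^ (-2*e1 - 5*e2)
= (-2)*(-5)*e12 + 2*(-2)*e21
= (10 - (-4))*e12
= 14*e12
Coefficient = 14


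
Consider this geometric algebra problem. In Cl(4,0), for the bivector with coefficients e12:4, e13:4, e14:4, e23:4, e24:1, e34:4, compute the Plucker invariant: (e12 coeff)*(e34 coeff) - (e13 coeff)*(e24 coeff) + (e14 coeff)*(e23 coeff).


Plucker relation: af - be + cd
a*f = 4*4 = 16
b*e = 4*1 = 4
c*d = 4*4 = 16
af - be + cd = 16 - 4 + 16
= 28


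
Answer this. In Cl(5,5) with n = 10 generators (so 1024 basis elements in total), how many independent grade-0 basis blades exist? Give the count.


Number of grade-k basis blades in Cl(p,q) with n = p + q is C(n, k).
n = 5 + 5 = 10
C(10, 0) = 10! / (0! * 10!)
= 3628800 / (1 * 3628800)
= 1


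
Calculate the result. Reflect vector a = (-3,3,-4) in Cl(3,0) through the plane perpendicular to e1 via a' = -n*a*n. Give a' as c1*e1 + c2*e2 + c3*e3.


Reflection formula: a' = -n*a*n, with n = e1 (unit vector, n^2 = 1).
For reflection through hyperplane perp to e1:
The component along e1 flips sign, others stay.
a = (-3, 3, -4)
a' = (3, 3, -4)
a' = 3*e1 + 3*e2 - 4*e3


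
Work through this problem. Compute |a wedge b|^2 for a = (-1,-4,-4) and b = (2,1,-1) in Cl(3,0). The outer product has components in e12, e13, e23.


a wedge b = (a1*b2 - a2*b1)*e12 + (a1*b3 - a3*b1)*e13 + (a2*b3 - a3*b2)*e23
e12 coeff: (-1)*1 - (-4)*2 = -1 - (-8) = 7
e13 coeff: (-1)*(-1) - (-4)*2 = 1 - (-8) = 9
e23 coeff: (-4)*(-1) - (-4)*1 = 4 - (-4) = 8
|a wedge b|^2 = 7^2 + 9^2 + 8^2
= 49 + 81 + 64
= 194


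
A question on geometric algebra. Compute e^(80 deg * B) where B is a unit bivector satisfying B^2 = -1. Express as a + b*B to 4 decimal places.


For a unit bivector B with B^2 = -1, the exponential series gives
e^(theta*B) = cos(theta) + sin(theta)*B (the GA analogue of Euler's formula).
theta = 80 degrees = 1.396263 rad
cos(80 deg) = 0.1736
sin(80 deg) = 0.9848
exp(theta*B) = 0.1736 + 0.9848*B


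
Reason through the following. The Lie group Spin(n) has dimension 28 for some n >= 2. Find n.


dim Spin(n) = dim so(n) = n(n-1)/2.
Solve n(n-1)/2 = 28, i.e. n^2 - n - 56 = 0.
Discriminant = 1 + 8*28 = 225
n = (1 + sqrt(225))/2 = (1 + 15)/2 = 8


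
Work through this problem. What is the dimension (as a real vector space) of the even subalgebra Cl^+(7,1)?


Even subalgebra dimension = 2^(n-1)
n = 7 + 1 = 8
2^(8 - 1) = 2^7 = 128
Verification: sum of C(8,k) for even k = 1 + 28 + 70 + 28 + 1 = 128
Result = 128


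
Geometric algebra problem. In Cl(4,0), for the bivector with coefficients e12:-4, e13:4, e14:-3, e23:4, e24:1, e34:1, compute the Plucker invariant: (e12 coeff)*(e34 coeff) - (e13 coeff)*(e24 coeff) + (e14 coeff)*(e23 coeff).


Plucker relation: af - be + cd
a*f = (-4)*1 = -4
b*e = 4*1 = 4
c*d = (-3)*4 = -12
af - be + cd = -4 - 4 + (-12)
= -20


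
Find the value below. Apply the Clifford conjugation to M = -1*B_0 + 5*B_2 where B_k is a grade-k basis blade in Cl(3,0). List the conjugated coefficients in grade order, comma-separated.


Clifford conjugate sign for grade k: (-1)^(k(k+1)/2)
Grade 0: (-1)^(0*1/2) = (-1)^0 = 1, coeff -1 -> -1
Grade 2: (-1)^(2*3/2) = (-1)^3 = -1, coeff 5 -> -5
Conjugated coefficients: -1, -5


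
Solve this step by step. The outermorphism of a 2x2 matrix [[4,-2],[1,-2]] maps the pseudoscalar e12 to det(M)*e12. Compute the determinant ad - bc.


The outermorphism of a linear map f sends e1^e2 to f(e1)^f(e2).
f(e1) = 4*e1 + 1*e2
f(e2) = -2*e1 - 2*e2
f(e1) ^ f(e2) = (4*e1 + 1*e2) ^ (-2*e1 - 2*e2)
= 4*(-2)*e12 + 1*(-2)*e21
= (-8 - (-2))*e12
= -6*e12
Coefficient = -6


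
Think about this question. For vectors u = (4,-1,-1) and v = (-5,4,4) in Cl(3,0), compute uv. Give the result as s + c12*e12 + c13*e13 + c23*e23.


In Cl(3,0): e_i^2 = 1, e_ie_j = -e_je_i for i != j.
Scalar part = u . v = 4*(-5) + (-1)*4 + (-1)*4
= -20 + (-4) + (-4) = -28
e12 coeff = 4*4 - (-1)*(-5) = 16 - 5 = 11
e13 coeff = 4*4 - (-1)*(-5) = 16 - 5 = 11
e23 coeff = (-1)*4 - (-1)*4 = -4 - (-4) = 0
uv = -28 + 11*e12 + 11*e13 + 0*e23


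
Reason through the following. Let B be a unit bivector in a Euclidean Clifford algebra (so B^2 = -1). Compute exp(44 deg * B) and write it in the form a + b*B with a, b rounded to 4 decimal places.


For a unit bivector B with B^2 = -1, the exponential series gives
e^(theta*B) = cos(theta) + sin(theta)*B (the GA analogue of Euler's formula).
theta = 44 degrees = 0.767945 rad
cos(44 deg) = 0.7193
sin(44 deg) = 0.6947
exp(theta*B) = 0.7193 + 0.6947*B


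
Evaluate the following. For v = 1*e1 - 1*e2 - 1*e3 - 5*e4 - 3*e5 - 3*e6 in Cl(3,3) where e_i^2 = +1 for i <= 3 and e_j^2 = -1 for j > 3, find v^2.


v^2 = sum of c_i^2 * e_i^2
Positive signature terms (e_i^2 = +1): 1^2 + (-1)^2 + (-1)^2 = 3
Negative signature terms (e_j^2 = -1): (-5)^2 + (-3)^2 + (-3)^2 = 43
v^2 = 3 - 43 = -40


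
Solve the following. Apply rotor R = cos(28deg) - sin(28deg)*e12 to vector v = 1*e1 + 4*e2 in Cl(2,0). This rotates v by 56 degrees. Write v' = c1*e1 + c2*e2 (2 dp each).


Rotor R = cos(28deg) - sin(28deg)*e12
Rotation angle theta = 2 * 28 = 56 degrees
v' = R*v*~R rotates v by theta.
cos(56deg) = 0.5592, sin(56deg) = 0.8290
v'_1 = 1*cos(56deg) - 4*sin(56deg)
= 1*0.5592 - 4*0.8290
= -2.76
v'_2 = 1*sin(56deg) + 4*cos(56deg)
= 1*0.8290 + 4*0.5592
= 3.07
v' = -2.76*e1 + 3.07*e2


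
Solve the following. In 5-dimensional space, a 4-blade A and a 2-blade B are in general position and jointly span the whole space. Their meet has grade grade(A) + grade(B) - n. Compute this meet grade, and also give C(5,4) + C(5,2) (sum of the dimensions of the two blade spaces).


Meet grade = grade(A) + grade(B) - n
= 4 + 2 - 5 = 1
C(5,4) = 5
C(5,2) = 10
dim_A + dim_B = 5 + 10 = 15


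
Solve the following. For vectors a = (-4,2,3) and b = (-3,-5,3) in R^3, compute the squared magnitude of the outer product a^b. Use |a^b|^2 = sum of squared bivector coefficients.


a wedge b = (a1*b2 - a2*b1)*e12 + (a1*b3 - a3*b1)*e13 + (a2*b3 - a3*b2)*e23
e12 coeff: (-4)*(-5) - 2*(-3) = 20 - (-6) = 26
e13 coeff: (-4)*3 - 3*(-3) = -12 - (-9) = -3
e23 coeff: 2*3 - 3*(-5) = 6 - (-15) = 21
|a wedge b|^2 = 26^2 + (-3)^2 + 21^2
= 676 + 9 + 441
= 1126


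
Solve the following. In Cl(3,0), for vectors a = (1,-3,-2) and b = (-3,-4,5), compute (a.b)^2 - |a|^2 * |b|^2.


a . b = 1*(-3) + (-3)*(-4) + (-2)*5
= -3 + 12 + (-10) = -1
|a|^2 = 1^2 + (-3)^2 + (-2)^2 = 14
|b|^2 = (-3)^2 + (-4)^2 + 5^2 = 50
(a.b)^2 = (-1)^2 = 1
|a|^2 * |b|^2 = 14 * 50 = 700
Result = 1 - 700 = -699


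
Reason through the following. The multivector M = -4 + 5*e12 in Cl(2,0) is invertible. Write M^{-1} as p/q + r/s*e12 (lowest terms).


M = -4 + 5*e12, where e12^2 = -1.
Since M commutes with its reverse ~M = a - b*e12, M * ~M = a^2 - b^2*e12^2 = a^2 + b^2.
So M^{-1} = ~M / (a^2 + b^2) = (a - b*e12)/(a^2 + b^2).
a^2 + b^2 = 16 + 25 = 41
Scalar part = -4/41 = -4/41
Bivector coeff = -5/41 = -5/41
M^{-1} = -4/41 - 5/41*e12


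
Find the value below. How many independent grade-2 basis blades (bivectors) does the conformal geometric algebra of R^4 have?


The conformal model of R^4 uses Cl(5,1) with m = 4 + 2 = 6 generators.
Number of grade-2 blades = C(m, 2) = C(6, 2)
= 6*5/2 = 15


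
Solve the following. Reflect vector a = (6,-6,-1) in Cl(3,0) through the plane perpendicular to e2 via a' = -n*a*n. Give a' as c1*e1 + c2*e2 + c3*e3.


Reflection formula: a' = -n*a*n, with n = e2 (unit vector, n^2 = 1).
For reflection through hyperplane perp to e2:
The component along e2 flips sign, others stay.
a = (6, -6, -1)
a' = (6, 6, -1)
a' = 6*e1 + 6*e2 - 1*e3


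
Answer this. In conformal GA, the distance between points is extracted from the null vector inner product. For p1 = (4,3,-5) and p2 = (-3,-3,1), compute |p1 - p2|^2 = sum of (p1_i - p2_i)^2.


p1 - p2 = (7, 6, -6)
|p1 - p2|^2 = 7^2 + 6^2 + (-6)^2
= 49 + 36 + 36
= 121


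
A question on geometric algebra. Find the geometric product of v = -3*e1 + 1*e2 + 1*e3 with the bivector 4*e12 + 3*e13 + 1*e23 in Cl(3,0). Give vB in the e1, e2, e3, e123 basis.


vB has grade-1 (vector) and grade-3 (trivector) parts: vB = (v _| B) + (v ^ B).
Vector part <vB>_1:
  e1: -v2*b12 - v3*b13 = -(1)*(4) - (1)*(3) = -7
  e2: v1*b12 - v3*b23 = (-3)*(4) - (1)*(1) = -13
  e3: v1*b13 + v2*b23 = (-3)*(3) + (1)*(1) = -8
Trivector part <vB>_3:
  e123: v1*b23 - v2*b13 + v3*b12 = (-3)*(1) - (1)*(3) + (1)*(4) = -2
vB = -7*e1 - 13*e2 - 8*e3 - 2*e123
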